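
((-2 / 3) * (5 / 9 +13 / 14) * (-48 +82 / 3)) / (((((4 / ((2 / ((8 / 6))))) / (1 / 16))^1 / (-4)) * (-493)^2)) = -341 / 43234128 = -0.00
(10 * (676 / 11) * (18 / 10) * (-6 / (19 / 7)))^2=261178235136 / 43681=5979218.31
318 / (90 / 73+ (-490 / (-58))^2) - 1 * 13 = -38424721 / 4457515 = -8.62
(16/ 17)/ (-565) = -16/ 9605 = -0.00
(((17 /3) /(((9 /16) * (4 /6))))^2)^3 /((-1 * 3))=-6327518887936 /1594323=-3968781.04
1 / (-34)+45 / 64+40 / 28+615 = 617.10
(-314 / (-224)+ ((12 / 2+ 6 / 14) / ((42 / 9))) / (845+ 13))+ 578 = 64958073 / 112112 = 579.40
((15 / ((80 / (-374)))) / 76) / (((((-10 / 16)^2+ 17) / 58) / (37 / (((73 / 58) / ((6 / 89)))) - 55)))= 7472004628 / 45797353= 163.15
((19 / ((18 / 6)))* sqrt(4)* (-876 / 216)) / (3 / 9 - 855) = 0.06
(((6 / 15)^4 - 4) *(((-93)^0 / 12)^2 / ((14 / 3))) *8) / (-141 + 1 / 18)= 3726 / 11099375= 0.00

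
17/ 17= 1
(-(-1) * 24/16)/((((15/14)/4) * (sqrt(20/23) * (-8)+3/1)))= -448 * sqrt(115)/5365-1932/5365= -1.26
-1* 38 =-38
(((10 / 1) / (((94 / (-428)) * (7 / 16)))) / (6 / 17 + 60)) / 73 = -291040 / 12320721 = -0.02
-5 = -5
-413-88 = -501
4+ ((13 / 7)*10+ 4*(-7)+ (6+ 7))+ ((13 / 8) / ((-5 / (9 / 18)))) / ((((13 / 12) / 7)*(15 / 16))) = 1129 / 175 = 6.45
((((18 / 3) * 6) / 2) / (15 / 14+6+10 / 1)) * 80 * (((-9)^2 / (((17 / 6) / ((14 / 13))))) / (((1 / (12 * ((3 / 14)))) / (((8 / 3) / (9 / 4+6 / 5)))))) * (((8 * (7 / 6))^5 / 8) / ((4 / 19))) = 263690374348800 / 1214837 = 217058234.44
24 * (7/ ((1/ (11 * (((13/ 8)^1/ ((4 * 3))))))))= 250.25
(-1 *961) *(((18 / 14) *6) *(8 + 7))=-778410 / 7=-111201.43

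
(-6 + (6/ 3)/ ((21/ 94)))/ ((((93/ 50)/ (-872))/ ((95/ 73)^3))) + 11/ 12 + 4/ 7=-298906518625/ 98032284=-3049.06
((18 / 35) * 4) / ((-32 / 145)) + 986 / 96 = 319 / 336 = 0.95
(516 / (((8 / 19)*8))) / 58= 2.64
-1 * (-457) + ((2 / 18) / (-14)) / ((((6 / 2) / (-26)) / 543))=31144 / 63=494.35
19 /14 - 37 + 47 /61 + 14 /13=-375197 /11102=-33.80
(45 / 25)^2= 81 / 25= 3.24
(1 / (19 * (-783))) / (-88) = 1 / 1309176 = 0.00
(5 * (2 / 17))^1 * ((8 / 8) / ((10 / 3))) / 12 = 1 / 68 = 0.01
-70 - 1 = -71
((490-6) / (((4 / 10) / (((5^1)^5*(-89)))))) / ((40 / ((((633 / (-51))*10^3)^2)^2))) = -16676128328225781250000000000 / 83521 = -199663896843018896445205.40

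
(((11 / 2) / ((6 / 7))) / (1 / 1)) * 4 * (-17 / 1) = -1309 / 3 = -436.33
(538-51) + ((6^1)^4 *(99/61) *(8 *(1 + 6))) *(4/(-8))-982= -3622707/61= -59388.64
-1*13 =-13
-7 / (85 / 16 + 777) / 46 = -0.00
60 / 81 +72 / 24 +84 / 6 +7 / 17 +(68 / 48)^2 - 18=15859 / 7344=2.16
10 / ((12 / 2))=5 / 3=1.67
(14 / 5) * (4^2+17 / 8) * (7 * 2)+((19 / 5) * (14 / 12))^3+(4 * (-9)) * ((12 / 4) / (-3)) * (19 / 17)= 384582329 / 459000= 837.87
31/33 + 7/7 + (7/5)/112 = 5153/2640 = 1.95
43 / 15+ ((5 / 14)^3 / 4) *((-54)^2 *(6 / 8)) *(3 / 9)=1838843 / 164640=11.17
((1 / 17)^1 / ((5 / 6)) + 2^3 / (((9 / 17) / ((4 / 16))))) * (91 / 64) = 4186 / 765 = 5.47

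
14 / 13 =1.08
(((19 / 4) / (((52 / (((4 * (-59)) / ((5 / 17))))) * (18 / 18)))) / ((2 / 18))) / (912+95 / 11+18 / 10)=-1886643 / 2638168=-0.72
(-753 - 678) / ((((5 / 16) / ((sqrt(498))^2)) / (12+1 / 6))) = -138726864 / 5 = -27745372.80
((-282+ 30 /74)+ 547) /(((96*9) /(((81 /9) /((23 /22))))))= 27005 /10212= 2.64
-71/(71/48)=-48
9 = 9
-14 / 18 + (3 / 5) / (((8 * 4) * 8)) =-8933 / 11520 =-0.78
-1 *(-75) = 75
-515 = -515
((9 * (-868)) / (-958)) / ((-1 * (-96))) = 0.08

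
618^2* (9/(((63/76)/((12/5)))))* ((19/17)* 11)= 72797769792/595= 122349192.93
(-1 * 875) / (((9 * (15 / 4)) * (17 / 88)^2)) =-5420800 / 7803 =-694.71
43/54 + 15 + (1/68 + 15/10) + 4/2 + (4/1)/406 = 7201037/372708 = 19.32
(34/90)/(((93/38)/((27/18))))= 323/1395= 0.23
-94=-94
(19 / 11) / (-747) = -19 / 8217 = -0.00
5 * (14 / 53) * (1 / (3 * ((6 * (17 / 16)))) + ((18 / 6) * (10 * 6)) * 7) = 13495160 / 8109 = 1664.22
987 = 987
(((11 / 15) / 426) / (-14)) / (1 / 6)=-11 / 14910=-0.00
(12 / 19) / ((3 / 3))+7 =145 / 19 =7.63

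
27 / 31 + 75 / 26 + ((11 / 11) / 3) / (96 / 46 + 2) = 218038 / 56823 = 3.84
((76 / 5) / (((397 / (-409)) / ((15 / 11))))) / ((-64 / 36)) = 209817 / 17468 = 12.01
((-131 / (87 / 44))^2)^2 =1103813975900416 / 57289761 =19267212.09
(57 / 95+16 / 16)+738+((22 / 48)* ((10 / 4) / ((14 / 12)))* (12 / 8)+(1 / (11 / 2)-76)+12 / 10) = 4105363 / 6160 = 666.46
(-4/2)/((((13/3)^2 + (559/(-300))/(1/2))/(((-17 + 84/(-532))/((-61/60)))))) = -17604000/7849907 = -2.24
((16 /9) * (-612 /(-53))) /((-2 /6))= -61.58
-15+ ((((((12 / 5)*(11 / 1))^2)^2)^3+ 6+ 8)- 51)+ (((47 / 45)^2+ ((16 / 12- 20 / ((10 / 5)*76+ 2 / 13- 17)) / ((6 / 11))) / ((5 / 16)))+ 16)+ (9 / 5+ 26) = 114616494721029974.01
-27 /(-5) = 27 /5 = 5.40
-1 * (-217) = 217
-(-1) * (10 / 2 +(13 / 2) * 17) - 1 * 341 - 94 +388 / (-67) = -43589 / 134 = -325.29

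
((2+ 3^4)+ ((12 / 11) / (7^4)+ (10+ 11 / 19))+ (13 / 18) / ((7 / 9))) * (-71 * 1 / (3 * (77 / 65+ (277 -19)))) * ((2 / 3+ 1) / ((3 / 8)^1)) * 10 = -87546460469000 / 228257358021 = -383.54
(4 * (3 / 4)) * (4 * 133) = 1596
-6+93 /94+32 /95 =-41737 /8930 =-4.67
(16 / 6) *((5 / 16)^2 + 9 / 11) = 2.44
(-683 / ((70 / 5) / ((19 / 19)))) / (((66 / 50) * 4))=-17075 / 1848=-9.24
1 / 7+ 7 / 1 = 50 / 7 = 7.14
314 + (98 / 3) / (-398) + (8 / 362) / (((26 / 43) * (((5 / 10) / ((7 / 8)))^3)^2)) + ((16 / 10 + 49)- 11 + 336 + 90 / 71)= 706573420752709 / 1021302896640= 691.84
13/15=0.87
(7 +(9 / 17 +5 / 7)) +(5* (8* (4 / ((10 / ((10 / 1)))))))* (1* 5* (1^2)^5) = 96181 / 119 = 808.24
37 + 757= 794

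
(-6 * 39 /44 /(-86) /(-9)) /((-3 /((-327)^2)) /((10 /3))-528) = 0.00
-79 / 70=-1.13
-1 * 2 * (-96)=192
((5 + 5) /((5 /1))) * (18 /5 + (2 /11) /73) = 28928 /4015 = 7.20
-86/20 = -43/10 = -4.30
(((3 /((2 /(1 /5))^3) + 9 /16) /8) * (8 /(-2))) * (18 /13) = -783 /2000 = -0.39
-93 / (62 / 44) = -66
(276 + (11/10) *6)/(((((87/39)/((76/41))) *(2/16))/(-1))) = -11168352/5945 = -1878.61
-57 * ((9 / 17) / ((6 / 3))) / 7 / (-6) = 171 / 476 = 0.36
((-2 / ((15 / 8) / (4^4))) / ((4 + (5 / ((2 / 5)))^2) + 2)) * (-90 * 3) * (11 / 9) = 32768 / 59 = 555.39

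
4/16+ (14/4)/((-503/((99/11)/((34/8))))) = 8047/34204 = 0.24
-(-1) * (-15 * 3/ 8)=-45/ 8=-5.62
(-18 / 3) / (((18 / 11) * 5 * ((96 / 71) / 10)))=-781 / 144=-5.42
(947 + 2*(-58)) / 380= 831 / 380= 2.19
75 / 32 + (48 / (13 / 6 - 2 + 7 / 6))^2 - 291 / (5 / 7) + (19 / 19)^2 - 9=141271 / 160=882.94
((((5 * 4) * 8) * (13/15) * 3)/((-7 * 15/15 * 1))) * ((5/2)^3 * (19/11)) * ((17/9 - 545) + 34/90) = 28726100/33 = 870487.88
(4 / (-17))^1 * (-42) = 168 / 17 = 9.88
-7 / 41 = -0.17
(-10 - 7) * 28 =-476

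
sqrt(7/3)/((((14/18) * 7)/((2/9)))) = 2 * sqrt(21)/147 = 0.06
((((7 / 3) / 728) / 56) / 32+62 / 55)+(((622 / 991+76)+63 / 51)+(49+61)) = 97907776879481 / 518057379840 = 188.99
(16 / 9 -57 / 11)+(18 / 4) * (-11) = -10475 / 198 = -52.90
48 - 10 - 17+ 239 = 260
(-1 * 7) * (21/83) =-147/83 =-1.77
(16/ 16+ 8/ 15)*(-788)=-18124/ 15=-1208.27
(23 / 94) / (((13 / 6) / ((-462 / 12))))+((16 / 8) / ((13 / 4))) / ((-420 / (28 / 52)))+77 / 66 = -379109 / 119145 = -3.18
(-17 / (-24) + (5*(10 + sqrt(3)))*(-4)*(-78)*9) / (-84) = -3369617 / 2016 -1170*sqrt(3) / 7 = -1960.94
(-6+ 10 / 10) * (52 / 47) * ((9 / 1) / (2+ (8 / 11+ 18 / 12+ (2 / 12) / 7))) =-270270 / 23077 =-11.71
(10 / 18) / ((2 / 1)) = 5 / 18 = 0.28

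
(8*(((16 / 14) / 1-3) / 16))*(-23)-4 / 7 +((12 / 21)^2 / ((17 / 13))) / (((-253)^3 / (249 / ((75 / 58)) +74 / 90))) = 126178096001849 / 6070424733450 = 20.79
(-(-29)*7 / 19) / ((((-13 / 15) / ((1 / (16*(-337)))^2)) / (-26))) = 3045 / 276199808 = 0.00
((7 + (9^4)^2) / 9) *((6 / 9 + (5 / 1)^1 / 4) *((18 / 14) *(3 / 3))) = 247518686 / 21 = 11786604.10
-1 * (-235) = 235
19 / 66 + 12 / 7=925 / 462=2.00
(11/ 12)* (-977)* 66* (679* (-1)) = 80269343/ 2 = 40134671.50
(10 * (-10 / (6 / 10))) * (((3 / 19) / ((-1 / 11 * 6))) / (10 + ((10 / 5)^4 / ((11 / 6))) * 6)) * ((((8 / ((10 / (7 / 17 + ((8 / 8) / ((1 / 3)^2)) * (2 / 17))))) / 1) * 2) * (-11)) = -6655000 / 332367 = -20.02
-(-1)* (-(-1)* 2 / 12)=1 / 6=0.17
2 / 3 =0.67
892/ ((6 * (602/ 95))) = 21185/ 903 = 23.46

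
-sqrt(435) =-20.86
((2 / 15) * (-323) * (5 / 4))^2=104329 / 36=2898.03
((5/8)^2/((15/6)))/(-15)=-1/96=-0.01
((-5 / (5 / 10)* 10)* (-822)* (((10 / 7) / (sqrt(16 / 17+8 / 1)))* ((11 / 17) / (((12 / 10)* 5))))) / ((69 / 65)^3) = 103464968750* sqrt(646) / 742758849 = 3540.48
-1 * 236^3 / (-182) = 6572128 / 91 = 72221.19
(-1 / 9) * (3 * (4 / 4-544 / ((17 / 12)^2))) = 4591 / 51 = 90.02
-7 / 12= -0.58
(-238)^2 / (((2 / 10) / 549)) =155487780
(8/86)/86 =2/1849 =0.00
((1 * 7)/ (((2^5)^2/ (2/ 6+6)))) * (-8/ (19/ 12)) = -7/ 32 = -0.22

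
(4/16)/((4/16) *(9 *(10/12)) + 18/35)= 70/669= 0.10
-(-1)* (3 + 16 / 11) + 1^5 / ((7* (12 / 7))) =599 / 132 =4.54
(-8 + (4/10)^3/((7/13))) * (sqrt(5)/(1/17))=-117232 * sqrt(5)/875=-299.59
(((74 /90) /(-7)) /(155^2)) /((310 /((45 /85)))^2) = -333 /23353537287500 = -0.00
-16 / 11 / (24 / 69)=-46 / 11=-4.18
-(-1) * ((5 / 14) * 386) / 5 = 193 / 7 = 27.57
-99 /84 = -33 /28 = -1.18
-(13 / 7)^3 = -2197 / 343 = -6.41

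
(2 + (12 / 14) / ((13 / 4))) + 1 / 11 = 2357 / 1001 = 2.35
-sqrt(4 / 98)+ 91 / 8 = 91 / 8 - sqrt(2) / 7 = 11.17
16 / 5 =3.20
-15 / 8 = -1.88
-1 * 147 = -147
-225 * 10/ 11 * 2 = -4500/ 11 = -409.09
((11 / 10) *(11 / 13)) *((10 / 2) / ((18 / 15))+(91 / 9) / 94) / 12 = 27346 / 82485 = 0.33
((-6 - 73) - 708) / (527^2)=-0.00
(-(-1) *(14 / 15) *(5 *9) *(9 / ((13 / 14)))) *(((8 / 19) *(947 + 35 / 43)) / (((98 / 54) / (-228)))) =-11409071616 / 559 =-20409788.22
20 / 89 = 0.22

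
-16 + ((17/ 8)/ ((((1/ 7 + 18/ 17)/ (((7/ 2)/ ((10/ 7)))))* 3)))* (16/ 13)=-14.22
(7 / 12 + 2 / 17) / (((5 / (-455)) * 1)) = -13013 / 204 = -63.79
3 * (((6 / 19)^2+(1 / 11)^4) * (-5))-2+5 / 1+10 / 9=124355842 / 47568609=2.61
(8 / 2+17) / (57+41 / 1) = 0.21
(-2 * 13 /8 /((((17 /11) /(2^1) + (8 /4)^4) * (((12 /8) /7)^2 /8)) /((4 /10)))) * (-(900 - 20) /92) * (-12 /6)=-19731712 /76383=-258.33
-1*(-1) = 1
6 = 6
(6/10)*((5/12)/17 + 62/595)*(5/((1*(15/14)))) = 919/2550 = 0.36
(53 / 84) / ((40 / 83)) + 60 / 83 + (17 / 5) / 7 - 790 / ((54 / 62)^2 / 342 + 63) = -10.02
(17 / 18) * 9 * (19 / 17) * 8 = 76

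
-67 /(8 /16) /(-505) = 134 /505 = 0.27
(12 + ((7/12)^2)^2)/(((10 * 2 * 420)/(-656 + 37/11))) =-601200569/638668800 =-0.94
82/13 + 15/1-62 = -529/13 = -40.69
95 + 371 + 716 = 1182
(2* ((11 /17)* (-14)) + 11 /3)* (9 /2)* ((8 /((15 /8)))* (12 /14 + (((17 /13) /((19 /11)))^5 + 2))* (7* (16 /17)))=-7542295364014895616 /1328472636580115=-5677.42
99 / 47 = 2.11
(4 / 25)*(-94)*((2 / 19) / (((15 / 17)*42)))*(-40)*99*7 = 562496 / 475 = 1184.20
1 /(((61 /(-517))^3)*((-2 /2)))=138188413 /226981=608.81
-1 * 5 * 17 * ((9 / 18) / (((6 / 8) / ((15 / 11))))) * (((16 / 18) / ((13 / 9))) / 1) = -6800 / 143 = -47.55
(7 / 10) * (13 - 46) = -231 / 10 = -23.10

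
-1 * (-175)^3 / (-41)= -130716.46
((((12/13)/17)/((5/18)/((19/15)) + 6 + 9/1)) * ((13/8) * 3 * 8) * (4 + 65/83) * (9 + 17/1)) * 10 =84722976/489617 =173.04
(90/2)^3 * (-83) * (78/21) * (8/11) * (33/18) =-37456714.29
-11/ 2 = -5.50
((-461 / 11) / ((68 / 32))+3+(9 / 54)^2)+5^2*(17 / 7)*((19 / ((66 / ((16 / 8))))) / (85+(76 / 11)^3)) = -16.61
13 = 13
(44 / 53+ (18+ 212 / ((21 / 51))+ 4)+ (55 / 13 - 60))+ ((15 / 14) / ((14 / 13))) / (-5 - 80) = 481.91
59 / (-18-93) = -59 / 111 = -0.53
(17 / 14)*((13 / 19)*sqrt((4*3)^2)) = 1326 / 133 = 9.97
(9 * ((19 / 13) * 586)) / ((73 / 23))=2304738 / 949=2428.60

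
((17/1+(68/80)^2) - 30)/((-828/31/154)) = 3907519/55200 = 70.79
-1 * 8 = -8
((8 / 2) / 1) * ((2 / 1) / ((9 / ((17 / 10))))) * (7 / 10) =238 / 225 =1.06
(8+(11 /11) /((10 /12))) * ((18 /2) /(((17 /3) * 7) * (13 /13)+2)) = 1242 /625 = 1.99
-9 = -9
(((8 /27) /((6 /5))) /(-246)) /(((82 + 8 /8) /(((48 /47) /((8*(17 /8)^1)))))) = -0.00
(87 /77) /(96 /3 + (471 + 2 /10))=435 /193732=0.00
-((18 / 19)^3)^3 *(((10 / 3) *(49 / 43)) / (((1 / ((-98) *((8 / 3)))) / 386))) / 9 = 363134050929377280 / 13875571004497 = 26170.75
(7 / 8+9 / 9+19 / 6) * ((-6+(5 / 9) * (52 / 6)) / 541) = -484 / 43821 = -0.01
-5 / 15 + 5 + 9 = 41 / 3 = 13.67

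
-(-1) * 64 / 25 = 64 / 25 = 2.56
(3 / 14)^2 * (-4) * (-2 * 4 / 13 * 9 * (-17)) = -11016 / 637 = -17.29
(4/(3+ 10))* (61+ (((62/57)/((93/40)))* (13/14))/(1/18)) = 36612/1729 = 21.18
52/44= 13/11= 1.18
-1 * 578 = -578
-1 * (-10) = 10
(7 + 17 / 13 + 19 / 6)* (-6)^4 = 193320 / 13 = 14870.77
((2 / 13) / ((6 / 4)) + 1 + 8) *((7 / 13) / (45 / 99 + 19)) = 27335 / 108498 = 0.25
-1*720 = -720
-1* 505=-505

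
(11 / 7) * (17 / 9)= 187 / 63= 2.97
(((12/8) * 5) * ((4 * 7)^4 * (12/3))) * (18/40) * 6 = 49787136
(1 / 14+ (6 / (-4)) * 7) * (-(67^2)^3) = 6603461898337 / 7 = 943351699762.43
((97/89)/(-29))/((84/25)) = -2425/216804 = -0.01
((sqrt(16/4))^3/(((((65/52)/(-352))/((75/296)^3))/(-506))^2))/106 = 55138377744140625/135983499677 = 405478.44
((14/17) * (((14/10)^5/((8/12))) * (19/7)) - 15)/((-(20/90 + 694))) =-362529/82981250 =-0.00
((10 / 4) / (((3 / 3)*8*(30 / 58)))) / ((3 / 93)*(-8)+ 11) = 899 / 15984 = 0.06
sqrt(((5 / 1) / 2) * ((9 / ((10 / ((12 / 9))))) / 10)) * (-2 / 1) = -1.10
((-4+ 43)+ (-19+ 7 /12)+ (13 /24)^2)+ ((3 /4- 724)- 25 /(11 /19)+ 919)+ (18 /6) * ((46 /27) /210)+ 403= 383513467 /665280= 576.47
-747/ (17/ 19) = -14193/ 17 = -834.88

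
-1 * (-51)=51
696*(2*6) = 8352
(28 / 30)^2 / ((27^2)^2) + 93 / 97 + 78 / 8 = 10.71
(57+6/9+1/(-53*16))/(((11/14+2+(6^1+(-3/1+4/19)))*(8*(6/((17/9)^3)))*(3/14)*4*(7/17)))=1629597691393/425959015680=3.83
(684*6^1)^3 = 69122916864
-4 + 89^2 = 7917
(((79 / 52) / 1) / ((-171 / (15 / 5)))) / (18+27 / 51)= -1343 / 933660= -0.00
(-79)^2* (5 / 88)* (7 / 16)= 218435 / 1408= 155.14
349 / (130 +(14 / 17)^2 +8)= 100861 / 40078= 2.52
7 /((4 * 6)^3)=0.00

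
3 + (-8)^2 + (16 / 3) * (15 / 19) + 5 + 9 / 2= 3067 / 38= 80.71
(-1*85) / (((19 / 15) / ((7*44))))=-392700 / 19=-20668.42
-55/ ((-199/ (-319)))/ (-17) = 17545/ 3383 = 5.19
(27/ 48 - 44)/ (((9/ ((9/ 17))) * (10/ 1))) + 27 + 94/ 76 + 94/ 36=2845831/ 93024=30.59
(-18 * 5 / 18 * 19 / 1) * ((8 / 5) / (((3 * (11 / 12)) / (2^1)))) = -1216 / 11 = -110.55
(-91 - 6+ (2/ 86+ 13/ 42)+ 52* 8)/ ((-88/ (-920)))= 66322225/ 19866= 3338.48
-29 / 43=-0.67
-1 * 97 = -97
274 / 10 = 137 / 5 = 27.40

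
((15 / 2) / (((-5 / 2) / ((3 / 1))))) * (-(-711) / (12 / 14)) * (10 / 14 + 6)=-100251 / 2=-50125.50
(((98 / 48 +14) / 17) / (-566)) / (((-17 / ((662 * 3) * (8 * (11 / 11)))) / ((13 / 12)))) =1656655 / 981444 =1.69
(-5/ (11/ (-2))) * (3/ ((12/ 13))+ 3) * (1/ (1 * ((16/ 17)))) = 2125/ 352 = 6.04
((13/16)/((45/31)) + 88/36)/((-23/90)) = -2163/184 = -11.76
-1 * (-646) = 646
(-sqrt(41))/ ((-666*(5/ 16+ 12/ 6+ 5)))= 8*sqrt(41)/ 38961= 0.00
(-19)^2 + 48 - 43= 366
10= 10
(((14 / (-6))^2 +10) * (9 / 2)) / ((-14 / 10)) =-695 / 14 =-49.64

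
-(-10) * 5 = 50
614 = 614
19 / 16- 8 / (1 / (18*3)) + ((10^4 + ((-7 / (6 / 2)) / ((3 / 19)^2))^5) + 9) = -1648715090533435855 / 229582512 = -7181361838.80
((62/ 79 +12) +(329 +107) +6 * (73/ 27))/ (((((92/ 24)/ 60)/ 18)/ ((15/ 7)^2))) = 601579.64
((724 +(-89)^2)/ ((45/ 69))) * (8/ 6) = 159068/ 9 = 17674.22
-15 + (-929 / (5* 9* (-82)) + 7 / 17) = -899327 / 62730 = -14.34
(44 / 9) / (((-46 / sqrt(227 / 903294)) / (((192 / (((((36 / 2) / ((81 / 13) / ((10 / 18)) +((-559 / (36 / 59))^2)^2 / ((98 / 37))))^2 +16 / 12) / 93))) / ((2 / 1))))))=-22089459209177599597018540812429191118456612712 * sqrt(22783082) / 9345987032392107057684295757387889965267192147161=-11.28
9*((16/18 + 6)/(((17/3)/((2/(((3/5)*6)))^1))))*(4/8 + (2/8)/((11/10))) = 2480/561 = 4.42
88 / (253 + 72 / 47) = 4136 / 11963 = 0.35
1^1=1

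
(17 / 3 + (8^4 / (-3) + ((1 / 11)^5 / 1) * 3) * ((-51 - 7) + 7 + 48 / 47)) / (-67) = -1549681499312 / 1521448797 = -1018.56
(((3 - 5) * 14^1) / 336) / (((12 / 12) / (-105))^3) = 385875 / 4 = 96468.75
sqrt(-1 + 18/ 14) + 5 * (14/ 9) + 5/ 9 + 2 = sqrt(14)/ 7 + 31/ 3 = 10.87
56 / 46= 28 / 23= 1.22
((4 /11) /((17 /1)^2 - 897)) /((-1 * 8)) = 1 /13376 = 0.00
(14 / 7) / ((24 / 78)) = 13 / 2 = 6.50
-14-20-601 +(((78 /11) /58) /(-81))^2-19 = -48516184757 /74183769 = -654.00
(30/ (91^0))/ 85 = 6/ 17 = 0.35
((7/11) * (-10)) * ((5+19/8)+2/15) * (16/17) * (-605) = 81620/3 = 27206.67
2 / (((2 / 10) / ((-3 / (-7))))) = 30 / 7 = 4.29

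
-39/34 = -1.15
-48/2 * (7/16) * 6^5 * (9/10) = -367416/5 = -73483.20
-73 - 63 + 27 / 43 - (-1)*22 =-4875 / 43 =-113.37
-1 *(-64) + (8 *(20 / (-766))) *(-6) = 24992 / 383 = 65.25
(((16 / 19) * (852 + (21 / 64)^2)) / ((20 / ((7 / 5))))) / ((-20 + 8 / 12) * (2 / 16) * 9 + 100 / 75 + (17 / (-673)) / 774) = -6363242725581 / 2586456198400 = -2.46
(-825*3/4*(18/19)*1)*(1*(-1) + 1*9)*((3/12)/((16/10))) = -111375/152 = -732.73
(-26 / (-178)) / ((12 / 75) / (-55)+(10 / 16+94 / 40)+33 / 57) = 2717000 / 66052863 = 0.04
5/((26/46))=115/13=8.85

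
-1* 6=-6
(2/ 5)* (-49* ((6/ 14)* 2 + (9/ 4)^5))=-2936409/ 2560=-1147.03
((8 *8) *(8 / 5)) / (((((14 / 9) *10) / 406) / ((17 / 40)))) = 1135.87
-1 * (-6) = 6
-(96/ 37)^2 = -9216/ 1369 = -6.73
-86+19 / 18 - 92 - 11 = -3383 / 18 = -187.94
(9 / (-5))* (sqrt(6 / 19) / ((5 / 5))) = -9* sqrt(114) / 95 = -1.01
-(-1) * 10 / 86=5 / 43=0.12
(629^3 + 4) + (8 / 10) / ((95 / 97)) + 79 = 118207679588 / 475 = 248858272.82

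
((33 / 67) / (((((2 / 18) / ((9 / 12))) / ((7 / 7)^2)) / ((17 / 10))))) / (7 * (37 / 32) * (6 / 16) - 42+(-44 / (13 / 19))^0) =-484704 / 3255865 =-0.15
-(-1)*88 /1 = 88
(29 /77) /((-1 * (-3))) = 29 /231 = 0.13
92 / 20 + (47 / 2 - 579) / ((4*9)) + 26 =5461 / 360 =15.17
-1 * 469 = -469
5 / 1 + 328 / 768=521 / 96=5.43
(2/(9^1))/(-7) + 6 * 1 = 376/63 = 5.97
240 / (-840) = -0.29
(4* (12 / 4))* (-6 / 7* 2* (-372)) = 53568 / 7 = 7652.57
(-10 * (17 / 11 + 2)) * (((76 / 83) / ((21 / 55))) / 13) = -3800 / 581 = -6.54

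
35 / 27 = 1.30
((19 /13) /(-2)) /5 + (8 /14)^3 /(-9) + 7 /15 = 24061 /80262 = 0.30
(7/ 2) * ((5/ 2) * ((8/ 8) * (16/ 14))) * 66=660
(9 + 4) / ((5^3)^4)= 13 / 244140625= 0.00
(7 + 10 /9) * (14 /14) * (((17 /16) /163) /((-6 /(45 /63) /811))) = -5032255 /985824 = -5.10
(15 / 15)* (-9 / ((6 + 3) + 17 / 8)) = -0.81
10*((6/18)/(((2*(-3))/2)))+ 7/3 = 11/9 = 1.22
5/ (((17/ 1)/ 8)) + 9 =193/ 17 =11.35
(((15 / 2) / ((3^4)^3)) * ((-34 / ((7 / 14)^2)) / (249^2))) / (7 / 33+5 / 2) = -0.00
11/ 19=0.58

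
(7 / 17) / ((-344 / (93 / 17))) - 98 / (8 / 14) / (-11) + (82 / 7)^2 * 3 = 22894706539 / 53585224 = 427.26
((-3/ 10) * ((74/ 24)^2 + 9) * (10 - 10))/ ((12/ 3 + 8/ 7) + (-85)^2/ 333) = 0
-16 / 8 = -2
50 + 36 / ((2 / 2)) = 86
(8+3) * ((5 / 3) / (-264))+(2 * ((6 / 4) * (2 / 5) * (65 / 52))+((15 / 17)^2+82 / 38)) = 1726501 / 395352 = 4.37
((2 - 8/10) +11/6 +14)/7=73/30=2.43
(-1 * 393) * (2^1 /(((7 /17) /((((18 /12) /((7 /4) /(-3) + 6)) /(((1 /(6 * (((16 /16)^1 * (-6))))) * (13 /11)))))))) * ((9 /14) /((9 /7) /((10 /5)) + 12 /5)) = 285733008 /83993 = 3401.87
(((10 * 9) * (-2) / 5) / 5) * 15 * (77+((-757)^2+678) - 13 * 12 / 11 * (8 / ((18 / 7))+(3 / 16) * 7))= -681604623 / 11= -61964056.64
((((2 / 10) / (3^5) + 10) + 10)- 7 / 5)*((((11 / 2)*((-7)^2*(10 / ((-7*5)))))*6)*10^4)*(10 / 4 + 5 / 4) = -322259259.26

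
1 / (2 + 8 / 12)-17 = -133 / 8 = -16.62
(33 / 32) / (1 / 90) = 1485 / 16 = 92.81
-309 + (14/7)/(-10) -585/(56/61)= -265001/280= -946.43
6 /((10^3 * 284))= 3 /142000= 0.00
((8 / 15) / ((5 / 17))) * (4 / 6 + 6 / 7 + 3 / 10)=26044 / 7875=3.31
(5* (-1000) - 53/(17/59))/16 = -88127/272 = -324.00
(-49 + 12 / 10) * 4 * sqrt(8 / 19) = -1912 * sqrt(38) / 95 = -124.07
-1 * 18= -18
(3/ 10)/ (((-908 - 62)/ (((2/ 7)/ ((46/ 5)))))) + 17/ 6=2654881/ 937020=2.83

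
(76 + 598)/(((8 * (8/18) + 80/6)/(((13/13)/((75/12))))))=3033/475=6.39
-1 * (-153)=153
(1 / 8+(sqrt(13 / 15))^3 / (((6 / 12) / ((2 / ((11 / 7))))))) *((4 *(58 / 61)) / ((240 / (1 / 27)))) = 0.00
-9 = -9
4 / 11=0.36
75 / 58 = 1.29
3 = 3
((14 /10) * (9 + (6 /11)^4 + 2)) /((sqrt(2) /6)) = 65.86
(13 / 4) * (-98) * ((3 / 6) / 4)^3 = -637 / 1024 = -0.62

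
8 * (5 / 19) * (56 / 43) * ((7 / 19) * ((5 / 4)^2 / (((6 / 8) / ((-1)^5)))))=-98000 / 46569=-2.10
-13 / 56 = -0.23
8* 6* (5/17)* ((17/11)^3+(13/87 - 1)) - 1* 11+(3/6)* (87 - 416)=-177690313/1312366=-135.40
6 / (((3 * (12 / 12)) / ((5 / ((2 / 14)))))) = 70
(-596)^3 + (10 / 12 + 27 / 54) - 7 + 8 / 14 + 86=-211708655.10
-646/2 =-323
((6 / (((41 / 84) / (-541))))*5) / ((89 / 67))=-91342440 / 3649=-25032.18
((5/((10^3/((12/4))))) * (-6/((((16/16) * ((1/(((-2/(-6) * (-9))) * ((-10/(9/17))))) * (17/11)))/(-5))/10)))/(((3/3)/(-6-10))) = -2640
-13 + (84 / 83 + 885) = 72460 / 83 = 873.01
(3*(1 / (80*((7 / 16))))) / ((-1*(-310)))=3 / 10850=0.00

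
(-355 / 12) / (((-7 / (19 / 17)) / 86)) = 290035 / 714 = 406.21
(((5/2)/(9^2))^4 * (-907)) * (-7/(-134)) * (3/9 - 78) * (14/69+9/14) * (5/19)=28397603125/38208958307136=0.00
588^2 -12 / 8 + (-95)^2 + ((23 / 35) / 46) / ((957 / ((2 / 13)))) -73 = 308892799217 / 870870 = 354694.50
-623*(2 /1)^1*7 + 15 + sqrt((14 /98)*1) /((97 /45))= -8707 + 45*sqrt(7) /679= -8706.82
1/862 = 0.00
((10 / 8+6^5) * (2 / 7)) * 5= 155545 / 14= 11110.36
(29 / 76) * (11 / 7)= 319 / 532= 0.60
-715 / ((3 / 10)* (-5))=476.67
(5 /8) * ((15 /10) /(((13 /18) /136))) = 2295 /13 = 176.54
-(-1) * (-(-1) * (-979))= -979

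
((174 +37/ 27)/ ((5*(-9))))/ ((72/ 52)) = -2.81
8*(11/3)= 88/3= 29.33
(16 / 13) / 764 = 4 / 2483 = 0.00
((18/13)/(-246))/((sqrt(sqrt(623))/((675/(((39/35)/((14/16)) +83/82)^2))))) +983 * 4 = 3932 -2847757500 * 623^(3/4)/2439597627077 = 3931.85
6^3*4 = 864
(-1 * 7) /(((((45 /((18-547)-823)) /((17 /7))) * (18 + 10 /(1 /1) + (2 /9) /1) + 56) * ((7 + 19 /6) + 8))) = -68952 /9951809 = -0.01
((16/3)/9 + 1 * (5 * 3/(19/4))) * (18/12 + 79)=154882/513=301.91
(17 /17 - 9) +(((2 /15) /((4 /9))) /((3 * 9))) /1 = -719 /90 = -7.99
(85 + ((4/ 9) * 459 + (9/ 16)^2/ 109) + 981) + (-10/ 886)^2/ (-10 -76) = 299052256949027/ 235473680128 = 1270.00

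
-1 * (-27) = 27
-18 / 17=-1.06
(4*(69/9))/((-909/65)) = -5980/2727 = -2.19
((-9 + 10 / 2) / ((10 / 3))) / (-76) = 3 / 190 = 0.02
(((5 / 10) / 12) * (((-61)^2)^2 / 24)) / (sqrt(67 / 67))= 24037.92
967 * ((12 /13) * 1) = 11604 /13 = 892.62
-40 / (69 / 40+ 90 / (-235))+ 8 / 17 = -1258216 / 42891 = -29.34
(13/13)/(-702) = -1/702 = -0.00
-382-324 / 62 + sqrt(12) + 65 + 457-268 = -4130 / 31 + 2*sqrt(3) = -129.76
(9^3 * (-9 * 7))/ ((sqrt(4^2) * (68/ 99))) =-16716.08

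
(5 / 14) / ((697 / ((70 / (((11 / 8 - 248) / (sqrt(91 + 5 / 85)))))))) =-1200* sqrt(731) / 23378077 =-0.00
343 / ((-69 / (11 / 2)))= -27.34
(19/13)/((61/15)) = 285/793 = 0.36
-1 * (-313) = 313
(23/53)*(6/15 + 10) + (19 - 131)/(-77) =17396/2915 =5.97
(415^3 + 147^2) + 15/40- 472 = 571956099/8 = 71494512.38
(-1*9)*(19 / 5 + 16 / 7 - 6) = -27 / 35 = -0.77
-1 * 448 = -448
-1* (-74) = 74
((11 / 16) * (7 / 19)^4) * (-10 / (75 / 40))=-26411 / 390963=-0.07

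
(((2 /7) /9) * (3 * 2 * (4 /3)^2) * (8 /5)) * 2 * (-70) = -2048 /27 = -75.85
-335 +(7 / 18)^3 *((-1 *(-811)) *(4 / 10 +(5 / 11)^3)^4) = -332.16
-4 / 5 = -0.80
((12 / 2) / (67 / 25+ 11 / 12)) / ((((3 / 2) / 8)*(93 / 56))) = 179200 / 33449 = 5.36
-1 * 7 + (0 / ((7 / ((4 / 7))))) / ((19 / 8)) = -7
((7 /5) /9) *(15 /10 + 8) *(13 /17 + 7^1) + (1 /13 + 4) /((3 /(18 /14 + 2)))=369881 /23205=15.94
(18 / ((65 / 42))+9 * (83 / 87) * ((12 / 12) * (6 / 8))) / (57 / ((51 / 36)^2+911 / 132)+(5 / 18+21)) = 0.65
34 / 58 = 17 / 29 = 0.59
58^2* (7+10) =57188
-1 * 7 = -7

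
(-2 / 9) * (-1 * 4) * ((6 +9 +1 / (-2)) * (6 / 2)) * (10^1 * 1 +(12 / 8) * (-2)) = 812 / 3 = 270.67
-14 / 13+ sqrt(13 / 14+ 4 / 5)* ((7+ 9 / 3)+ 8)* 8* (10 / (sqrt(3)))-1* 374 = -4876 / 13+ 528* sqrt(210) / 7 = 717.99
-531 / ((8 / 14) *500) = -3717 / 2000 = -1.86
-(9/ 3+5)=-8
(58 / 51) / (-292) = -29 / 7446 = -0.00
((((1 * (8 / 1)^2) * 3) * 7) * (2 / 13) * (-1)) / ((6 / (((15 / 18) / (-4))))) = 280 / 39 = 7.18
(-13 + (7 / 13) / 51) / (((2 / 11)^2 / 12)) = -1042052 / 221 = -4715.17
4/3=1.33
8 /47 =0.17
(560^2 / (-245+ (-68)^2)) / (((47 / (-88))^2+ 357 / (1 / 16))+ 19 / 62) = 15056814080 / 1201061273217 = 0.01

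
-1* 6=-6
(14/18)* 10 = 70/9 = 7.78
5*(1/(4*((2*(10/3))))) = 3/16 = 0.19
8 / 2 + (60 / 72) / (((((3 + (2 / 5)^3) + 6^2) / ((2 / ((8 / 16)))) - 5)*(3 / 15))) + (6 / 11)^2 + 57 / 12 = 34330471 / 3460116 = 9.92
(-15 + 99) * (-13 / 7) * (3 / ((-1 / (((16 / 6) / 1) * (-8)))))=-9984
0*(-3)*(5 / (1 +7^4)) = 0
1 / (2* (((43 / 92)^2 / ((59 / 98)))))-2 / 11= 1192082 / 996611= 1.20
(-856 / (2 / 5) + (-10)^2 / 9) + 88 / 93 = -593696 / 279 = -2127.94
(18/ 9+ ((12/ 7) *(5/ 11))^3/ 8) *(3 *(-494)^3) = -744711862.08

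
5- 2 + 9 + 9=21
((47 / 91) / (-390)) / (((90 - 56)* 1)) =-47 / 1206660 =-0.00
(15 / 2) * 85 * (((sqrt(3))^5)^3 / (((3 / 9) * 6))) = 2788425 * sqrt(3) / 4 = 1207423.44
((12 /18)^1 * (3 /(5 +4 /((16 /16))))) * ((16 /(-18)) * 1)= -16 /81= -0.20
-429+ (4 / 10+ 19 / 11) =-426.87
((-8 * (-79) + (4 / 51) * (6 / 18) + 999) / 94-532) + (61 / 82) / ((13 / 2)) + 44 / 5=-19383796031 / 38328030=-505.73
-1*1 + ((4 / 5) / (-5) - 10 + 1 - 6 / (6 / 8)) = -454 / 25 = -18.16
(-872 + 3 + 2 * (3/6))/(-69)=868/69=12.58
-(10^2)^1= -100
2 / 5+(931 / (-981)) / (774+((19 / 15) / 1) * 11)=7706351 / 19324065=0.40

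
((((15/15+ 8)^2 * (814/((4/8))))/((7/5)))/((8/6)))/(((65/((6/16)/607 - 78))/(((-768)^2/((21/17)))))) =-15650587447418880/386659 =-40476459742.10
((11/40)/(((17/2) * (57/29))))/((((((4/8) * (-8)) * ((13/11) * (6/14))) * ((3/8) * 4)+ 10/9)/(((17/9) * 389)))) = -9555007/1523040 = -6.27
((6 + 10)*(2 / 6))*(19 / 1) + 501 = 1807 / 3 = 602.33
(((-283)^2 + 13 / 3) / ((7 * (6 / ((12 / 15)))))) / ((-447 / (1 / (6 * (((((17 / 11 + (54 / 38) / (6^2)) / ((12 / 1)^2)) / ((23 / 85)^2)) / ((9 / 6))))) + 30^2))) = -3077.33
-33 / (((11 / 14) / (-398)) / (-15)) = -250740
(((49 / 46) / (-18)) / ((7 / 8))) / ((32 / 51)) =-119 / 1104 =-0.11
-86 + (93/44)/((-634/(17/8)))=-19194029/223168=-86.01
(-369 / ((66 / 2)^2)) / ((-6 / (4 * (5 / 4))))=205 / 726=0.28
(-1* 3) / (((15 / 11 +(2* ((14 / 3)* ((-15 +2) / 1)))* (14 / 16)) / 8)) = 1584 / 6917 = 0.23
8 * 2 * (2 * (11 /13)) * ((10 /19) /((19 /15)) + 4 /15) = 1300288 /70395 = 18.47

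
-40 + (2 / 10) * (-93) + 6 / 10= -58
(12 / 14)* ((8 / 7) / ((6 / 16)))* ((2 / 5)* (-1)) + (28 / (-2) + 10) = -1236 / 245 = -5.04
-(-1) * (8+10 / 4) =21 / 2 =10.50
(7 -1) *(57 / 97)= 342 / 97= 3.53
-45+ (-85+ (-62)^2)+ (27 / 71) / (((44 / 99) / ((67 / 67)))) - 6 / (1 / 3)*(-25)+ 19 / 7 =8285129 / 1988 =4167.57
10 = 10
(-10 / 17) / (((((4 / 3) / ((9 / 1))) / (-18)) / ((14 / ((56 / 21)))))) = 25515 / 68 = 375.22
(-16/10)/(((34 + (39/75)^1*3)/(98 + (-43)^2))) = -77880/889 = -87.60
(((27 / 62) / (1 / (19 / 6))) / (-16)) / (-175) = 171 / 347200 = 0.00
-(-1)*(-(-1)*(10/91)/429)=10/39039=0.00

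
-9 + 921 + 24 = 936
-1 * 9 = -9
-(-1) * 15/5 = 3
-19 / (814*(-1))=19 / 814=0.02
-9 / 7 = -1.29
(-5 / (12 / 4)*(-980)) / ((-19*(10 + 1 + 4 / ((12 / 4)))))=-4900 / 703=-6.97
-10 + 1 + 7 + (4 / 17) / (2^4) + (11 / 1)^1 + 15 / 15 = 681 / 68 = 10.01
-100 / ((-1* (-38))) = -50 / 19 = -2.63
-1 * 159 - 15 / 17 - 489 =-11031 / 17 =-648.88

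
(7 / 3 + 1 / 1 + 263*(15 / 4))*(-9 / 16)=-35625 / 64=-556.64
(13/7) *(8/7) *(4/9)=416/441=0.94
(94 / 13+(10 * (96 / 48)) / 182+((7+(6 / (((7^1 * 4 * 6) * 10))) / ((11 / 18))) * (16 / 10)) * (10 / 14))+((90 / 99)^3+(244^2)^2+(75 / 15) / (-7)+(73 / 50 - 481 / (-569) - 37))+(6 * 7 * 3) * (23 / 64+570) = 1368005518738186693759 / 385939954400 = 3544607141.97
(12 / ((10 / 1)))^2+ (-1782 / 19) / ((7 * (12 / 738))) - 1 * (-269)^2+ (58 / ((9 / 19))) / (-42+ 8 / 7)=-313185435419 / 4279275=-73186.56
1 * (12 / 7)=12 / 7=1.71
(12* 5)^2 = 3600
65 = 65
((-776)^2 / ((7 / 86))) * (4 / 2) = 103574272 / 7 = 14796324.57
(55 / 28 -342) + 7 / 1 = -9325 / 28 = -333.04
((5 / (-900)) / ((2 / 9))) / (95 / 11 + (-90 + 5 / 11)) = 11 / 35600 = 0.00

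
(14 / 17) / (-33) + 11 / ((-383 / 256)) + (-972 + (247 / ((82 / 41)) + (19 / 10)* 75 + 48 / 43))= -6580658464 / 9239109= -712.26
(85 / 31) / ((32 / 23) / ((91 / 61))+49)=177905 / 3239779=0.05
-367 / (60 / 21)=-2569 / 20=-128.45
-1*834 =-834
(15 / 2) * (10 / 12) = 25 / 4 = 6.25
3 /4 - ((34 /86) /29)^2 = 4663871 /6220036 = 0.75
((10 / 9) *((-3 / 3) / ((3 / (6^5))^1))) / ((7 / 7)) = -2880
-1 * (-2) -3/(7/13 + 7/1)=157/98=1.60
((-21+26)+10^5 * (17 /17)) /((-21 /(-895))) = 29834825 /7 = 4262117.86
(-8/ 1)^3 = -512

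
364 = 364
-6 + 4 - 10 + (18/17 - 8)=-322/17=-18.94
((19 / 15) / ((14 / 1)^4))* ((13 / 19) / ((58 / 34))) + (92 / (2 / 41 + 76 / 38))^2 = 101089826983 / 50132880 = 2016.44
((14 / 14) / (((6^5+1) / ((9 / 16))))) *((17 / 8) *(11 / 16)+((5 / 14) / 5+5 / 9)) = 0.00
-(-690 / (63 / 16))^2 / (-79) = 13542400 / 34839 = 388.71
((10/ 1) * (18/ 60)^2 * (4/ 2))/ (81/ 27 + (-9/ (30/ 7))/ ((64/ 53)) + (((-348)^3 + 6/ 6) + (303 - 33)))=-1152/ 26972108633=-0.00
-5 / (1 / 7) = -35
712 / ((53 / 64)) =45568 / 53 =859.77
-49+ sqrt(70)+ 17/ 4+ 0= -179/ 4+ sqrt(70)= -36.38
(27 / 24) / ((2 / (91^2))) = 74529 / 16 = 4658.06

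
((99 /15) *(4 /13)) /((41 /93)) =12276 /2665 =4.61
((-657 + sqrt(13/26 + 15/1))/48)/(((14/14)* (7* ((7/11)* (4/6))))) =-7227/1568 + 11* sqrt(62)/3136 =-4.58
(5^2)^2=625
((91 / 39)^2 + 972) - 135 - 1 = 7573 / 9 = 841.44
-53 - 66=-119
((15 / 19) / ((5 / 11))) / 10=33 / 190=0.17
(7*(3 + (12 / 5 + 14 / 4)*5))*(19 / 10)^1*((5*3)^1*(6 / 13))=5985 / 2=2992.50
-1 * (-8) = 8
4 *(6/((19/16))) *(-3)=-1152/19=-60.63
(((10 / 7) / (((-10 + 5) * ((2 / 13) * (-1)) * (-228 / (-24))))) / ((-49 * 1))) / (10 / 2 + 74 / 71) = -142 / 215061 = -0.00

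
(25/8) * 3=75/8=9.38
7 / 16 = 0.44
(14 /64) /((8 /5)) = 35 /256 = 0.14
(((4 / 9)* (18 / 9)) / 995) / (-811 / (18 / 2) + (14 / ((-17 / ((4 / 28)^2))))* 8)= -952 / 96169735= -0.00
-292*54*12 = -189216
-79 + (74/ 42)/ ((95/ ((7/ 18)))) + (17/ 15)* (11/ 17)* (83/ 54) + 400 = 2478824/ 7695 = 322.13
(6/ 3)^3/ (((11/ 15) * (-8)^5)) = -15/ 45056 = -0.00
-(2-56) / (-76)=-27 / 38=-0.71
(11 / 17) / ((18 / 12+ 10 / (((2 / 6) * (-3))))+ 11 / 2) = -11 / 51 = -0.22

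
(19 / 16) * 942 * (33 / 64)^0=8949 / 8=1118.62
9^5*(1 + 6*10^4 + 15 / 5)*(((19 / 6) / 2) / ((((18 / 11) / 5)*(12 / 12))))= 34283510415 / 2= 17141755207.50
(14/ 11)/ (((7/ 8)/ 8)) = 128/ 11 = 11.64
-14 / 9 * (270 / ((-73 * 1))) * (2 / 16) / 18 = 35 / 876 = 0.04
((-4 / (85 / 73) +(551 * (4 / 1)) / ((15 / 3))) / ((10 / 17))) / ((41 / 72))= 1338336 / 1025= 1305.69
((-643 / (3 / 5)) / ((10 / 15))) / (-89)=3215 / 178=18.06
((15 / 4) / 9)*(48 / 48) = 5 / 12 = 0.42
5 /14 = 0.36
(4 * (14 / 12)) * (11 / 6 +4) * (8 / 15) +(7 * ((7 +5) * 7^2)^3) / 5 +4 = 38423224708 / 135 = 284616479.32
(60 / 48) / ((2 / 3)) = 15 / 8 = 1.88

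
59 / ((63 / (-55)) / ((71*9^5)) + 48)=1511621595 / 1229793833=1.23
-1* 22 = -22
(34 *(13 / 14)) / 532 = 221 / 3724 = 0.06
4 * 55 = 220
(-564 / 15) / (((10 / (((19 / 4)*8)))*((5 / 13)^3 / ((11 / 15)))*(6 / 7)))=-302135834 / 140625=-2148.52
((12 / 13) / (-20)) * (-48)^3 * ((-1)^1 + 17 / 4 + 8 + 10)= 108465.23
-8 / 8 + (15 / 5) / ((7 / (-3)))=-16 / 7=-2.29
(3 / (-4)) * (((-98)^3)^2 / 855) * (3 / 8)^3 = -124571584809 / 3040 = -40977495.00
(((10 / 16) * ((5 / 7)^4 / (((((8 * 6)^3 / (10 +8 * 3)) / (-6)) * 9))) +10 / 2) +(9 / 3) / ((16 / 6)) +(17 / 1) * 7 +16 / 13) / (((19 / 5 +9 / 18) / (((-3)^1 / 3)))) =-13085051630395 / 445296144384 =-29.39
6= 6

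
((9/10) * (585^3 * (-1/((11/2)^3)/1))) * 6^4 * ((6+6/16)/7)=-11909273945400/9317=-1278230540.45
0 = 0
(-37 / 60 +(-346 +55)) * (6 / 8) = -17497 / 80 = -218.71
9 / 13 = 0.69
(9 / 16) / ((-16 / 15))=-0.53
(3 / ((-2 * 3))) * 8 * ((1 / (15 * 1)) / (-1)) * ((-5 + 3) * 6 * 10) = -32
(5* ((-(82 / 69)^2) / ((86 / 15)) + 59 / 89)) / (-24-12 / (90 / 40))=-12650645 / 178154504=-0.07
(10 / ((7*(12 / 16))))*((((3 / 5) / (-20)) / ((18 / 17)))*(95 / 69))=-323 / 4347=-0.07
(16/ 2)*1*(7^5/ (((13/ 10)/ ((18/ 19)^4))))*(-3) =-423439591680/ 1694173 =-249938.81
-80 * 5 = -400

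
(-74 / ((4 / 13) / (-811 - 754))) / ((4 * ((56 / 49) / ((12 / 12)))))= 5269355 / 64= 82333.67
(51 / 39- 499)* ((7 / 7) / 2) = -3235 / 13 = -248.85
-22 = -22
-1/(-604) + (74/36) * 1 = 11183/5436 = 2.06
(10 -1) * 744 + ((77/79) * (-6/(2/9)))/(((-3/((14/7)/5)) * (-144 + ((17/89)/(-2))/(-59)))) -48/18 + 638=13138007240414/1792041135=7331.31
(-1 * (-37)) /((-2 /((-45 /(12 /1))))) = 555 /8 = 69.38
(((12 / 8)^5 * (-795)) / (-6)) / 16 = 64395 / 1024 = 62.89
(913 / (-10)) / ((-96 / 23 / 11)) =230989 / 960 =240.61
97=97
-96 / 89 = -1.08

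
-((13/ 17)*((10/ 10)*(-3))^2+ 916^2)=-14264069/ 17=-839062.88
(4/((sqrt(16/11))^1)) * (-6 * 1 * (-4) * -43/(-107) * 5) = 5160 * sqrt(11)/107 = 159.94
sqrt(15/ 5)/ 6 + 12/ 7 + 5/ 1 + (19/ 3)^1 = 13.34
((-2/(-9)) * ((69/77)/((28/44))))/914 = 23/67179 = 0.00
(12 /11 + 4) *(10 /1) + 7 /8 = 4557 /88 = 51.78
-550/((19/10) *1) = -5500/19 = -289.47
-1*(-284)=284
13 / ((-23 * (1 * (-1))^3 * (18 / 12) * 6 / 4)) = 52 / 207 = 0.25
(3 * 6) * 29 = 522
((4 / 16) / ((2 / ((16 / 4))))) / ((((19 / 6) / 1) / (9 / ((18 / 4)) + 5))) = 21 / 19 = 1.11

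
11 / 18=0.61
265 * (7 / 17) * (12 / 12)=1855 / 17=109.12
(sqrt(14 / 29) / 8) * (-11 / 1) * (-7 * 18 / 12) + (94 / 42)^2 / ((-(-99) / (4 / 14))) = 4418 / 305613 + 231 * sqrt(406) / 464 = 10.05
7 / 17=0.41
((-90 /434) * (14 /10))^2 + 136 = 130777 /961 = 136.08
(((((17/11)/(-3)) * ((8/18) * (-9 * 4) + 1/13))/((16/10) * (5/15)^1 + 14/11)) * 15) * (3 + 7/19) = 8445600/36803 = 229.48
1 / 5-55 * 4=-1099 / 5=-219.80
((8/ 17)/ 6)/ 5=4/ 255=0.02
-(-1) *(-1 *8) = -8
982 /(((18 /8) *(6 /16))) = 31424 /27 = 1163.85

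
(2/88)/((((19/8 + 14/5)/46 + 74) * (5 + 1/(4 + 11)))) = 75/1239161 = 0.00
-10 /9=-1.11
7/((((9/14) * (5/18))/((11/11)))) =196/5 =39.20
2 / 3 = 0.67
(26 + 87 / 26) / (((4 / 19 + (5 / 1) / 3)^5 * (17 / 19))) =8722729750329 / 6199278649694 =1.41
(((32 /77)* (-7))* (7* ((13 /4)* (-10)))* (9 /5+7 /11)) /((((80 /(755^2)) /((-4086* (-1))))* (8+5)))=436943315340 /121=3611101779.67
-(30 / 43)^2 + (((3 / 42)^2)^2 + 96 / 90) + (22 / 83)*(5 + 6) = 3.50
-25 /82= -0.30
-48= -48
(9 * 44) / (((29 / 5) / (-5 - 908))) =-1807740 / 29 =-62335.86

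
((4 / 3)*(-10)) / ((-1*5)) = 8 / 3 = 2.67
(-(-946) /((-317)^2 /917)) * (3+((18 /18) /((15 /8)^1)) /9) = 358270066 /13566015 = 26.41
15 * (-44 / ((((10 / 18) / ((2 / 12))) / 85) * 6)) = -2805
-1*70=-70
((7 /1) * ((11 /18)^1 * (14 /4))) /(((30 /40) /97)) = 52283 /27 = 1936.41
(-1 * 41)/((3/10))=-410/3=-136.67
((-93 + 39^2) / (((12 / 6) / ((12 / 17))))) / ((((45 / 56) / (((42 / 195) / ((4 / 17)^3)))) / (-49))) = -165145582 / 325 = -508140.25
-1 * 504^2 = -254016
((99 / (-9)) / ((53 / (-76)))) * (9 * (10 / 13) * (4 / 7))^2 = 108345600 / 438893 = 246.86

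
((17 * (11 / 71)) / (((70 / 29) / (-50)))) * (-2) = 54230 / 497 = 109.11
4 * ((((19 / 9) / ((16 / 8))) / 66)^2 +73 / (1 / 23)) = 2369646937 / 352836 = 6716.00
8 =8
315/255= 21/17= 1.24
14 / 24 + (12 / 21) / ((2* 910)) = 22307 / 38220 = 0.58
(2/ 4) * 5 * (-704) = -1760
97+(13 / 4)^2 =1721 / 16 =107.56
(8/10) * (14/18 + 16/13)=188/117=1.61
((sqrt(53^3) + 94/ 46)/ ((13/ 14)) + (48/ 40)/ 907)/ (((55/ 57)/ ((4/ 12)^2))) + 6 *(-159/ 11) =-19347128494/ 223734225 + 14098 *sqrt(53)/ 2145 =-38.63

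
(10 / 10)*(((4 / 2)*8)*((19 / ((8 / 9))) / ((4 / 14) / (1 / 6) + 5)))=50.94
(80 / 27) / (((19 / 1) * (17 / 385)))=30800 / 8721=3.53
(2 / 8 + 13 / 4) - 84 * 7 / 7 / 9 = -5.83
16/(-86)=-8/43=-0.19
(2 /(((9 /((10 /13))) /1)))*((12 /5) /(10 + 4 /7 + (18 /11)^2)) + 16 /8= 444434 /218829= 2.03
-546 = -546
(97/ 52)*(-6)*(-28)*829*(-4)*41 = -553884744/ 13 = -42606518.77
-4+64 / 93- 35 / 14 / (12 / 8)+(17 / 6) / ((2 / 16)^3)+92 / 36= 404060 / 279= 1448.24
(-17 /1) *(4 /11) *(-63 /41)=4284 /451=9.50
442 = 442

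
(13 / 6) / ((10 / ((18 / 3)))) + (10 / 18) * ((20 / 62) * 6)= 2209 / 930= 2.38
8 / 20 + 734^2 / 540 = 134743 / 135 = 998.10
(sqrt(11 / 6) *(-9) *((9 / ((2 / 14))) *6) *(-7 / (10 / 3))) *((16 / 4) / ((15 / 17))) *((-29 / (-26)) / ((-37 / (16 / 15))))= -10435824 *sqrt(66) / 60125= -1410.08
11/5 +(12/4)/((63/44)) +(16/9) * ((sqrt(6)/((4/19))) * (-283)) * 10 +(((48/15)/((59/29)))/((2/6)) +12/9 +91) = 209282/2065 - 215080 * sqrt(6)/9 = -58436.01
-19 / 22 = -0.86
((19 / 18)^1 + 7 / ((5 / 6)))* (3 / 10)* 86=36593 / 150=243.95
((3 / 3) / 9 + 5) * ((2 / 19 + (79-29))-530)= -419428 / 171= -2452.80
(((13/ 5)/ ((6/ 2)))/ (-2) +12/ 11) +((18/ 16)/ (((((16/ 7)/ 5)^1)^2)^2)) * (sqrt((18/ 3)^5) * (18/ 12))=217/ 330 +364651875 * sqrt(6)/ 262144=3407.99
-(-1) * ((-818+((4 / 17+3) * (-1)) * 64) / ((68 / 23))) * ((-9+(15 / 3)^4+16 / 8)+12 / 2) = -62524488 / 289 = -216347.71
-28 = -28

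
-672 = -672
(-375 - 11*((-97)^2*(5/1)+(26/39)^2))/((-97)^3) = 4660874/8214057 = 0.57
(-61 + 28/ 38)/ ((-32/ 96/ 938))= 3222030/ 19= 169580.53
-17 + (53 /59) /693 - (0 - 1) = -654139 /40887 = -16.00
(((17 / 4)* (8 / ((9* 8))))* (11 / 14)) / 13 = 187 / 6552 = 0.03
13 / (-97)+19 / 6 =1765 / 582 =3.03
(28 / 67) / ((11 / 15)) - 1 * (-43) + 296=250263 / 737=339.57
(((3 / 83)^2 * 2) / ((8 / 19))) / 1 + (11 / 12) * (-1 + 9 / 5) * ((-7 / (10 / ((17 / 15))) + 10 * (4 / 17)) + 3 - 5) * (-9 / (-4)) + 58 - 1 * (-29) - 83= 384078933 / 117113000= 3.28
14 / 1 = 14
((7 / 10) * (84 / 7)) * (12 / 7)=72 / 5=14.40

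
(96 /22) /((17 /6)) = 288 /187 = 1.54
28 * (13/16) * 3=273/4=68.25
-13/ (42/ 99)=-429/ 14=-30.64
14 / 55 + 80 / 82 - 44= -96446 / 2255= -42.77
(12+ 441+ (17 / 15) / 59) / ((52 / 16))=139.39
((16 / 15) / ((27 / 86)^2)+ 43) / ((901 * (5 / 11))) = 6473951 / 49262175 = 0.13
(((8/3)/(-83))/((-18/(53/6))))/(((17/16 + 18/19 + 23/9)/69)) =741152/3110259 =0.24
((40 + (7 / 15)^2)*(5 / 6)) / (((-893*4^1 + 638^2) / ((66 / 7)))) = 99539 / 127093680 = 0.00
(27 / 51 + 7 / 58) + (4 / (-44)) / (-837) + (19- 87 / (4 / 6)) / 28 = -846933529 / 254186856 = -3.33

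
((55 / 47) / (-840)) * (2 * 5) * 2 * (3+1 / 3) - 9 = -26924 / 2961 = -9.09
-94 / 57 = -1.65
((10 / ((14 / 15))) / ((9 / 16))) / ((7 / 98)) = 800 / 3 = 266.67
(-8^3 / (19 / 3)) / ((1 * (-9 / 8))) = 4096 / 57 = 71.86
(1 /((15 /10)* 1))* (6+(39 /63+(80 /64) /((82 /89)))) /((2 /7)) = 54937 /2952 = 18.61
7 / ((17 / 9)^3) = 5103 / 4913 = 1.04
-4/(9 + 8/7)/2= -14/71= -0.20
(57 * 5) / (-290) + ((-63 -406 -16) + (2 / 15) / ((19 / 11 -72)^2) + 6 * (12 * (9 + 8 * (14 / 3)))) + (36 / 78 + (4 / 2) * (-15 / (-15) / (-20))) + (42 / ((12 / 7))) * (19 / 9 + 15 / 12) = 237834214914733 / 81096635880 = 2932.73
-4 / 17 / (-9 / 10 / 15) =200 / 51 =3.92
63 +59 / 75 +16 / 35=33728 / 525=64.24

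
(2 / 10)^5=1 / 3125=0.00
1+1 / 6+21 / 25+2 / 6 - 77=-3733 / 50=-74.66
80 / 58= 40 / 29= 1.38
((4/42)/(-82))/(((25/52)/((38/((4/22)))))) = -10868/21525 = -0.50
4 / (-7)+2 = 10 / 7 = 1.43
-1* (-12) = 12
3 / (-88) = -3 / 88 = -0.03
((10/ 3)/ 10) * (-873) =-291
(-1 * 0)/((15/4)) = 0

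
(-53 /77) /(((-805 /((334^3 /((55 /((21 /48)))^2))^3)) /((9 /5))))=115706772443586942010676619 /5737023142400000000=20168433.97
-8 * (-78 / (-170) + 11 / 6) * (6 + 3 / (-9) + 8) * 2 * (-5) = 383432 / 153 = 2506.09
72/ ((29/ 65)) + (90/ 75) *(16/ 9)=163.51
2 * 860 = 1720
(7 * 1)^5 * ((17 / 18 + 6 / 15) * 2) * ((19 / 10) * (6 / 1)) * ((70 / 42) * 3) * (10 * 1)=77278586 / 3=25759528.67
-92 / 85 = -1.08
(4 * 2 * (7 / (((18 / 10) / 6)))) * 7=3920 / 3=1306.67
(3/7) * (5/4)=15/28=0.54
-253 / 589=-0.43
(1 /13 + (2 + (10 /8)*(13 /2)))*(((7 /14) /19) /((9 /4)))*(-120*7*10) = -742700 /741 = -1002.29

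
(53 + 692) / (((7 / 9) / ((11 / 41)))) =256.99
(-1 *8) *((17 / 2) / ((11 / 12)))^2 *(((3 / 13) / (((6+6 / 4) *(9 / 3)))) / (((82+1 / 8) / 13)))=-147968 / 132495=-1.12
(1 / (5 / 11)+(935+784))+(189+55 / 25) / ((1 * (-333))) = 2864842 / 1665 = 1720.63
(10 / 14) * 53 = 37.86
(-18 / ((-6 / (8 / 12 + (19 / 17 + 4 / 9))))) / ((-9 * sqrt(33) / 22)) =-682 * sqrt(33) / 1377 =-2.85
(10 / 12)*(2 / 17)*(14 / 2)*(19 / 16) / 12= 665 / 9792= 0.07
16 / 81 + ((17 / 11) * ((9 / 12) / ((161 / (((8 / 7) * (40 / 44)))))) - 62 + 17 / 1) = -494793223 / 11045727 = -44.79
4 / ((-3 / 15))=-20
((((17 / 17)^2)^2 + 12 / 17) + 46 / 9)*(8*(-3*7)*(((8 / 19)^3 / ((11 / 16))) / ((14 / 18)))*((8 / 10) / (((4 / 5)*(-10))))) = 102531072 / 6413165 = 15.99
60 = 60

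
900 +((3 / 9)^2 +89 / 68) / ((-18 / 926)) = 4554853 / 5508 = 826.95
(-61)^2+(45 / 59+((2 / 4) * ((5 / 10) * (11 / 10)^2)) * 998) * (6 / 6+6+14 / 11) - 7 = 807071051 / 129800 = 6217.80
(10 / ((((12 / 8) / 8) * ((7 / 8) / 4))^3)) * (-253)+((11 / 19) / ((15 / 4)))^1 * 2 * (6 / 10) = -161296153809032 / 4398975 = -36666758.46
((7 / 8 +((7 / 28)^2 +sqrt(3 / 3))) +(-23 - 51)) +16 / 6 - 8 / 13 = -43687 / 624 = -70.01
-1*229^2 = -52441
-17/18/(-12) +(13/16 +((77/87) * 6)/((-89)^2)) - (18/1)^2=-32063404819/99234288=-323.11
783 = 783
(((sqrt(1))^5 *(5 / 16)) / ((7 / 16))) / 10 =1 / 14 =0.07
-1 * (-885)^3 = 693154125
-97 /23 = -4.22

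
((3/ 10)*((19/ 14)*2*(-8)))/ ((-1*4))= 57/ 35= 1.63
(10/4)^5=3125/32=97.66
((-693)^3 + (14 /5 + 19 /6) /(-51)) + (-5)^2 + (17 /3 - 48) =-509203238909 /1530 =-332812574.45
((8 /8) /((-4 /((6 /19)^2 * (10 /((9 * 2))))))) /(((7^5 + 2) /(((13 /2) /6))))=-5 /5601276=-0.00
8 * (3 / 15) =8 / 5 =1.60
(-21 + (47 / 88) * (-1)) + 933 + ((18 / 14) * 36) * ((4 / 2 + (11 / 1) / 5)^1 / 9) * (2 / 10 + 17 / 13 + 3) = 28852597 / 28600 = 1008.83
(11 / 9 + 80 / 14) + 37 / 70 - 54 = -29317 / 630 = -46.53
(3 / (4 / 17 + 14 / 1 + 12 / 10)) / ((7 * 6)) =85 / 18368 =0.00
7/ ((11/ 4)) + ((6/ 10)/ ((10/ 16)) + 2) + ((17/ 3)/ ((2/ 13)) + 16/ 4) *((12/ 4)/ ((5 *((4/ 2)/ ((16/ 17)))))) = 79638/ 4675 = 17.03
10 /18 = 5 /9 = 0.56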